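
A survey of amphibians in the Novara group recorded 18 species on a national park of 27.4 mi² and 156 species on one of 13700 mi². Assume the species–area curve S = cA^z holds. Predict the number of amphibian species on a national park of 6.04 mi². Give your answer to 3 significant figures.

z = ln(156/18) / ln(13700/27.4) = 2.1595 / 6.2146 = 0.3475
c = 18 / 27.4^0.3475 = 18 / 3.159 = 5.697
S₃ = 5.697 × 6.04^0.3475 = 5.697 × 1.868 ≈ 10.64

10.6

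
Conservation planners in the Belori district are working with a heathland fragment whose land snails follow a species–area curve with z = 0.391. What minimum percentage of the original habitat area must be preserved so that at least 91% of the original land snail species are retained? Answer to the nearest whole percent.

Need (A_new/A_old)^0.391 = 0.91, so A_new/A_old = 0.91^(1/0.391) = 0.91^2.558
ln(A_new/A_old) = ln 0.91 / 0.391 = -0.0943 / 0.391 = -0.2412
A_new/A_old = e^-0.2412 ≈ 0.7857

79%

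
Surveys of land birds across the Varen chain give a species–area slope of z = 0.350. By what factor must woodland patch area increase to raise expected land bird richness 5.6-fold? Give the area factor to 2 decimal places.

(A₂/A₁)^0.35 = 5.6, so A₂/A₁ = 5.6^(1/0.35) = 5.6^2.857
ln(A₂/A₁) = ln 5.6 / 0.35 = 1.7228 / 0.35 = 4.9222
A₂/A₁ = e^4.9222 ≈ 137.3

137.30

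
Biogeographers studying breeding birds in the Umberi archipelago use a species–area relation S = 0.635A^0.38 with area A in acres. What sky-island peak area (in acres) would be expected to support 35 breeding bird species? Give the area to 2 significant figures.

38000 acres

35 = 0.635 × A^0.38  ⇒  A^0.38 = 35/0.635 = 55.12
ln A = ln(55.12) / 0.38 = 4.0095 / 0.38 = 10.5513
A = e^10.5513 ≈ 38226 acres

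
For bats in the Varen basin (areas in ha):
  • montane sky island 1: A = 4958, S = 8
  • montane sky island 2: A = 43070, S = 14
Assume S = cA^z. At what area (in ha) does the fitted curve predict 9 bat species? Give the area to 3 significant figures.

7810 ha

z = ln(14/8) / ln(43070/4958) = 0.5596 / 2.1618 = 0.2589
c = 8 / 4958^0.2589 = 8 / 9.049 = 0.8841
A = (9/0.8841)^(1/0.2589) ⇒ ln A = ln(10.18)/0.2589 = 8.9638
A = e^8.9638 ≈ 7815 ha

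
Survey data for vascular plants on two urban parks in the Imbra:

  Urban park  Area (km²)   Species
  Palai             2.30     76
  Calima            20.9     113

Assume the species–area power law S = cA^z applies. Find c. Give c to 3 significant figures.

65.4

z = ln(S₂/S₁) / ln(A₂/A₁) = ln(113/76) / ln(20.9/2.3) = 0.3967 / 2.2068 = 0.1797
c = S₁ / A₁^z = 76 / 2.3^0.1797 = 76 / 1.161 = 65.43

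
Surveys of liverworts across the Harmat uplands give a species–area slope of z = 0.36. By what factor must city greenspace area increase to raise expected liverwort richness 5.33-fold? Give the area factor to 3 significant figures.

(A₂/A₁)^0.36 = 5.33, so A₂/A₁ = 5.33^(1/0.36) = 5.33^2.778
ln(A₂/A₁) = ln 5.33 / 0.36 = 1.6734 / 0.36 = 4.6482
A₂/A₁ = e^4.6482 ≈ 104.4

104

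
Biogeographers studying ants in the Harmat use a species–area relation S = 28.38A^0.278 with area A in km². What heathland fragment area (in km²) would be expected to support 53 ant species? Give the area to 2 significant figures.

9.5 km²

53 = 28.38 × A^0.278  ⇒  A^0.278 = 53/28.38 = 1.868
ln A = ln(1.868) / 0.278 = 0.6246 / 0.278 = 2.2468
A = e^2.2468 ≈ 9.457 km²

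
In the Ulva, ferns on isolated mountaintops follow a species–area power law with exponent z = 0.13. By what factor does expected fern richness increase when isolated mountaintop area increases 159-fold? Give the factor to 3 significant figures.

1.93

S₂/S₁ = (A₂/A₁)^z = 159^0.13
ln(S₂/S₁) = 0.13 × ln 159 = 0.13 × 5.0689 = 0.6590
S₂/S₁ = e^0.6590 ≈ 1.933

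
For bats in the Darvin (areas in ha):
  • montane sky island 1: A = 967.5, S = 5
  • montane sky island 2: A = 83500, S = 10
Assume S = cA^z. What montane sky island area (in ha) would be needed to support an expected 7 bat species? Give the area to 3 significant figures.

z = ln(10/5) / ln(83500/967.5) = 0.6931 / 4.4579 = 0.1555
c = 5 / 967.5^0.1555 = 5 / 2.912 = 1.717
A = (7/1.717)^(1/0.1555) ⇒ ln A = ln(4.077)/0.1555 = 9.0387
A = e^9.0387 ≈ 8423 ha

8420 ha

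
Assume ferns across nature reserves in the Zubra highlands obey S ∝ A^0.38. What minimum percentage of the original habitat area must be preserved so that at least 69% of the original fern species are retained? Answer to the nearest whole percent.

38%

Need (A_new/A_old)^0.38 = 0.69, so A_new/A_old = 0.69^(1/0.38) = 0.69^2.632
ln(A_new/A_old) = ln 0.69 / 0.38 = -0.3711 / 0.38 = -0.9765
A_new/A_old = e^-0.9765 ≈ 0.3766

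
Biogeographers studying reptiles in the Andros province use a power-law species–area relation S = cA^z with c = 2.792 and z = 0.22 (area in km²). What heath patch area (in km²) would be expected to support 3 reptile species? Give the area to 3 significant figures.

3 = 2.792 × A^0.22  ⇒  A^0.22 = 3/2.792 = 1.074
ln A = ln(1.074) / 0.22 = 0.0719 / 0.22 = 0.3266
A = e^0.3266 ≈ 1.386 km²

1.39 km²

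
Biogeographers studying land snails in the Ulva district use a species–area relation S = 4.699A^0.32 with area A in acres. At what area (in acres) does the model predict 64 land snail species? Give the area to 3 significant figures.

64 = 4.699 × A^0.32  ⇒  A^0.32 = 64/4.699 = 13.62
ln A = ln(13.62) / 0.32 = 2.6115 / 0.32 = 8.1610
A = e^8.1610 ≈ 3502 acres

3500 acres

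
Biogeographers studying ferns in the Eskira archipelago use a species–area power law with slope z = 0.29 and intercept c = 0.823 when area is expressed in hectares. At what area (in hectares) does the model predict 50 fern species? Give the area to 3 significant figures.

50 = 0.823 × A^0.29  ⇒  A^0.29 = 50/0.823 = 60.75
ln A = ln(60.75) / 0.29 = 4.1068 / 0.29 = 14.1615
A = e^14.1615 ≈ 1413325 hectares

1410000 hectares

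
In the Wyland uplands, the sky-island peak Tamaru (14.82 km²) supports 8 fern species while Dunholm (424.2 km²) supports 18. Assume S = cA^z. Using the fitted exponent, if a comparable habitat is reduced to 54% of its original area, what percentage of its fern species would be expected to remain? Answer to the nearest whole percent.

z = ln(18/8) / ln(424.2/14.82) = 0.8109 / 3.3542 = 0.2418
S_new/S_old = (A_new/A_old)^z = 0.54^0.2418 = exp(0.2418 × -0.6162) = 0.8616

86%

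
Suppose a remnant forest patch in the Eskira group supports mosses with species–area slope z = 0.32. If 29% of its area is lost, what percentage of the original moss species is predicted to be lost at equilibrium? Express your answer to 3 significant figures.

10.4%

S_new/S_old = (A_new/A_old)^z = 0.71^0.32
= exp(0.32 × ln 0.71) = exp(0.32 × -0.3425) = exp(-0.1096) ≈ 0.8962
Fraction lost = 1 − 0.8962 = 0.1038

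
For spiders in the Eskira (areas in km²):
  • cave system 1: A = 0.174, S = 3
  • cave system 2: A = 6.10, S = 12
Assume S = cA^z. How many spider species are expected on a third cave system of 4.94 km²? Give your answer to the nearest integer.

z = ln(12/3) / ln(6.1/0.174) = 1.3863 / 3.5570 = 0.3897
c = 3 / 0.174^0.3897 = 3 / 0.5058 = 5.931
S₃ = 5.931 × 4.94^0.3897 = 5.931 × 1.864 ≈ 11.05

11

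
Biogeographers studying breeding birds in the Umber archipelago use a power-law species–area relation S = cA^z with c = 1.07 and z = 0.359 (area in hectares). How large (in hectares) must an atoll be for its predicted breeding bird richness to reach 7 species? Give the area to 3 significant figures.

187 hectares

7 = 1.07 × A^0.359  ⇒  A^0.359 = 7/1.07 = 6.542
ln A = ln(6.542) / 0.359 = 1.8783 / 0.359 = 5.2319
A = e^5.2319 ≈ 187.1 hectares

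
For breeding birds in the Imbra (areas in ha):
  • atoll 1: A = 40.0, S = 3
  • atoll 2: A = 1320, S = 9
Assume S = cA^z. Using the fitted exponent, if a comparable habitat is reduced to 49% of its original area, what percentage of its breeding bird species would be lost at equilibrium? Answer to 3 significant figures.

z = ln(9/3) / ln(1320/40) = 1.0986 / 3.4965 = 0.3142
S_new/S_old = (A_new/A_old)^z = 0.49^0.3142 = exp(0.3142 × -0.7133) = 0.7992
Fraction lost = 1 − 0.7992 = 0.2008

20.1%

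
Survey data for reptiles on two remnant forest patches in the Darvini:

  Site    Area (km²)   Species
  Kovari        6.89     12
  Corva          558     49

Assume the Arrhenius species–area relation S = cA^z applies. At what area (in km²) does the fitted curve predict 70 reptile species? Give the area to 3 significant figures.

1700 km²

z = ln(49/12) / ln(558/6.89) = 1.4069 / 4.3943 = 0.3202
c = 12 / 6.89^0.3202 = 12 / 1.855 = 6.469
A = (70/6.469)^(1/0.3202) ⇒ ln A = ln(10.82)/0.3202 = 7.4384
A = e^7.4384 ≈ 1700 km²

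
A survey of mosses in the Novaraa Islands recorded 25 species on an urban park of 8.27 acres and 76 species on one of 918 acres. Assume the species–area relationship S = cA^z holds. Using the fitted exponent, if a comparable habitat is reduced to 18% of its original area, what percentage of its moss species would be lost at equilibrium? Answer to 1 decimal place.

z = ln(76/25) / ln(918/8.27) = 1.1119 / 4.7096 = 0.2361
S_new/S_old = (A_new/A_old)^z = 0.18^0.2361 = exp(0.2361 × -1.7148) = 0.6671
Fraction lost = 1 − 0.6671 = 0.3329

33.3%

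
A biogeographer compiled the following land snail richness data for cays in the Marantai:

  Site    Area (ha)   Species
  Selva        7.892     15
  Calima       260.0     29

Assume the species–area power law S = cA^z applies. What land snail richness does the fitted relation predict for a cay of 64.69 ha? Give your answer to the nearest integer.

22

z = ln(29/15) / ln(260/7.892) = 0.6592 / 3.4948 = 0.1886
c = 15 / 7.892^0.1886 = 15 / 1.477 = 10.16
S₃ = 10.16 × 64.69^0.1886 = 10.16 × 2.196 ≈ 22.31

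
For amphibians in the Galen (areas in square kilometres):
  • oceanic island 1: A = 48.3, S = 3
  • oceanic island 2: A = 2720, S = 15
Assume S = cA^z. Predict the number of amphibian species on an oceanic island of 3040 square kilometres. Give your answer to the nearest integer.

16

z = ln(15/3) / ln(2720/48.3) = 1.6094 / 4.0310 = 0.3993
c = 3 / 48.3^0.3993 = 3 / 4.703 = 0.6379
S₃ = 0.6379 × 3040^0.3993 = 0.6379 × 24.58 ≈ 15.68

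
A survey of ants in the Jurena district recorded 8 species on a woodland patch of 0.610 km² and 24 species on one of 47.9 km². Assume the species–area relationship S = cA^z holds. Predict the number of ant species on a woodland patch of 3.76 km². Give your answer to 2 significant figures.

13

z = ln(24/8) / ln(47.9/0.61) = 1.0986 / 4.3634 = 0.2518
c = 8 / 0.61^0.2518 = 8 / 0.883 = 9.06
S₃ = 9.06 × 3.76^0.2518 = 9.06 × 1.396 ≈ 12.65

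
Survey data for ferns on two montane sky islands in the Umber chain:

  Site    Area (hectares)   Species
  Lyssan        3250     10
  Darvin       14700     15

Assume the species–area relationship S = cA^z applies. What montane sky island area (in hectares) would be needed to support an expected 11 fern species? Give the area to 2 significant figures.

z = ln(15/10) / ln(14700/3250) = 0.4055 / 1.5092 = 0.2687
c = 10 / 3250^0.2687 = 10 / 8.78 = 1.139
A = (11/1.139)^(1/0.2687) ⇒ ln A = ln(9.658)/0.2687 = 8.4412
A = e^8.4412 ≈ 4634 hectares

4600 hectares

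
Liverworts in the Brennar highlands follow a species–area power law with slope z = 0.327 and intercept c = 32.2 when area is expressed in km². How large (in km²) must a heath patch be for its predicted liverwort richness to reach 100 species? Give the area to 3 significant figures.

100 = 32.2 × A^0.327  ⇒  A^0.327 = 100/32.2 = 3.106
ln A = ln(3.106) / 0.327 = 1.1332 / 0.327 = 3.4655
A = e^3.4655 ≈ 31.99 km²

32.0 km²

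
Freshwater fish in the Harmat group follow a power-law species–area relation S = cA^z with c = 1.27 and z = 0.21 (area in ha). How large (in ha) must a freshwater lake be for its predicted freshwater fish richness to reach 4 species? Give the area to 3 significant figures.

236 ha

4 = 1.27 × A^0.21  ⇒  A^0.21 = 4/1.27 = 3.15
ln A = ln(3.15) / 0.21 = 1.1473 / 0.21 = 5.4632
A = e^5.4632 ≈ 235.9 ha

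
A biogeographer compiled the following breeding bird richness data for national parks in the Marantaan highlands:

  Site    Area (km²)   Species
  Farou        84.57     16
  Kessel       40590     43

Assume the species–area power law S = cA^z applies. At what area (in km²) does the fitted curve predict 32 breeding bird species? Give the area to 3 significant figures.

6410 km²

z = ln(43/16) / ln(40590/84.57) = 0.9886 / 6.1737 = 0.1601
c = 16 / 84.57^0.1601 = 16 / 2.035 = 7.862
A = (32/7.862)^(1/0.1601) ⇒ ln A = ln(4.07)/0.1601 = 8.7662
A = e^8.7662 ≈ 6413 km²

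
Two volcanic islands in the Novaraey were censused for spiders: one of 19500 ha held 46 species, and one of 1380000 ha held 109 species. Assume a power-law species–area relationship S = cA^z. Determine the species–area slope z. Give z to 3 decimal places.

Taking logs: ln S = ln c + z ln A, so z = (ln S₂ − ln S₁)/(ln A₂ − ln A₁).
z = ln(109/46) / ln(1380000/19500) = ln(2.37) / ln(70.77) = 0.8627 / 4.2594 = 0.2025

0.203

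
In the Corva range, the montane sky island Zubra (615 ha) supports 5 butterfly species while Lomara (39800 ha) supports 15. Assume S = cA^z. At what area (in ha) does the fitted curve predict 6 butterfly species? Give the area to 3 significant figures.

1230 ha

z = ln(15/5) / ln(39800/615) = 1.0986 / 4.1700 = 0.2635
c = 5 / 615^0.2635 = 5 / 5.429 = 0.9209
A = (6/0.9209)^(1/0.2635) ⇒ ln A = ln(6.515)/0.2635 = 7.1137
A = e^7.1137 ≈ 1229 ha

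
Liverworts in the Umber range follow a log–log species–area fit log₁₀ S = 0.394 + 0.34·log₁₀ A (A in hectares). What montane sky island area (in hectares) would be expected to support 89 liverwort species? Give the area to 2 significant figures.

38000 hectares

89 = 2.477 × A^0.34  ⇒  A^0.34 = 89/2.477 = 35.92
ln A = ln(35.92) / 0.34 = 3.5814 / 0.34 = 10.5336
A = e^10.5336 ≈ 37556 hectares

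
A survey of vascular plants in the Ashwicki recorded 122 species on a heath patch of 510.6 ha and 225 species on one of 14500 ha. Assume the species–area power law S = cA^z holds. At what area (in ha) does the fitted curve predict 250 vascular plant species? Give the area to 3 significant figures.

z = ln(225/122) / ln(14500/510.6) = 0.6121 / 3.3463 = 0.1829
c = 122 / 510.6^0.1829 = 122 / 3.129 = 39
A = (250/39)^(1/0.1829) ⇒ ln A = ln(6.411)/0.1829 = 10.1579
A = e^10.1579 ≈ 25795 ha

25800 ha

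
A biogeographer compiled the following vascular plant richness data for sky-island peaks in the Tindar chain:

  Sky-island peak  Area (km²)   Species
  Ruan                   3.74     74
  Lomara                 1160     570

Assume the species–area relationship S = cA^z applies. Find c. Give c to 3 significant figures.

z = ln(S₂/S₁) / ln(A₂/A₁) = ln(570/74) / ln(1160/3.74) = 2.0416 / 5.7371 = 0.3559
c = S₁ / A₁^z = 74 / 3.74^0.3559 = 74 / 1.599 = 46.28

46.3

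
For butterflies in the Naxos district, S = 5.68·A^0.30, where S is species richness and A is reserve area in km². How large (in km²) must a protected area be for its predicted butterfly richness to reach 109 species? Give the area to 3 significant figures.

109 = 5.68 × A^0.3  ⇒  A^0.3 = 109/5.68 = 19.19
ln A = ln(19.19) / 0.3 = 2.9544 / 0.3 = 9.8480
A = e^9.8480 ≈ 18920 km²

18900 km²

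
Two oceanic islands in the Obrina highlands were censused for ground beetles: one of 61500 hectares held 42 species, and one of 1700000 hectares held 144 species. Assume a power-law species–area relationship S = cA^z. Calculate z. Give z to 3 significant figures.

Taking logs: ln S = ln c + z ln A, so z = (ln S₂ − ln S₁)/(ln A₂ − ln A₁).
z = ln(144/42) / ln(1700000/61500) = ln(3.429) / ln(27.64) = 1.2321 / 3.3193 = 0.3712

0.371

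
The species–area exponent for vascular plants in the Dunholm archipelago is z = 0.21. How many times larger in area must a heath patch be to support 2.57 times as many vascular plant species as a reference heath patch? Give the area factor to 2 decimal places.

(A₂/A₁)^0.21 = 2.57, so A₂/A₁ = 2.57^(1/0.21) = 2.57^4.762
ln(A₂/A₁) = ln 2.57 / 0.21 = 0.9439 / 0.21 = 4.4948
A₂/A₁ = e^4.4948 ≈ 89.55

89.55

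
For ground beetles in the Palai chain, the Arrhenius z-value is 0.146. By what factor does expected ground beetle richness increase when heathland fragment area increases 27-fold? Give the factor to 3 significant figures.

S₂/S₁ = (A₂/A₁)^z = 27^0.146
ln(S₂/S₁) = 0.146 × ln 27 = 0.146 × 3.2958 = 0.4812
S₂/S₁ = e^0.4812 ≈ 1.618

1.62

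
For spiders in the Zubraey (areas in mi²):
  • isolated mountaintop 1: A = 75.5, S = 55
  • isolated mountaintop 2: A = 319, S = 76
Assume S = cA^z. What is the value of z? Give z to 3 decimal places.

0.224

Taking logs: ln S = ln c + z ln A, so z = (ln S₂ − ln S₁)/(ln A₂ − ln A₁).
z = ln(76/55) / ln(319/75.5) = ln(1.382) / ln(4.225) = 0.3234 / 1.4411 = 0.2244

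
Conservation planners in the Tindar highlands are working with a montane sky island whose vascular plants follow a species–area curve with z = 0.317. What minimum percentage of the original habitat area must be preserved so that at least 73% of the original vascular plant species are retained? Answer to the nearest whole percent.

37%

Need (A_new/A_old)^0.317 = 0.73, so A_new/A_old = 0.73^(1/0.317) = 0.73^3.155
ln(A_new/A_old) = ln 0.73 / 0.317 = -0.3147 / 0.317 = -0.9928
A_new/A_old = e^-0.9928 ≈ 0.3705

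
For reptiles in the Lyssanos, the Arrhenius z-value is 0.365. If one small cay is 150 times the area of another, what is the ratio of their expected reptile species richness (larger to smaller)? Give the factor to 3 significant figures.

6.23

S₂/S₁ = (A₂/A₁)^z = 150^0.365
ln(S₂/S₁) = 0.365 × ln 150 = 0.365 × 5.0106 = 1.8289
S₂/S₁ = e^1.8289 ≈ 6.227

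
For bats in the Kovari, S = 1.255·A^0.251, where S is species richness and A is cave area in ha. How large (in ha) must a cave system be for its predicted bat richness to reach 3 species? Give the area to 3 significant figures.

3 = 1.255 × A^0.251  ⇒  A^0.251 = 3/1.255 = 2.39
ln A = ln(2.39) / 0.251 = 0.8715 / 0.251 = 3.4720
A = e^3.4720 ≈ 32.2 ha

32.2 ha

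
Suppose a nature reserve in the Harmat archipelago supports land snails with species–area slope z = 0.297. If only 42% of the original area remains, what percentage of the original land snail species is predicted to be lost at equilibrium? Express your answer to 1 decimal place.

S_new/S_old = (A_new/A_old)^z = 0.42^0.297
= exp(0.297 × ln 0.42) = exp(0.297 × -0.8675) = exp(-0.2576) ≈ 0.7729
Fraction lost = 1 − 0.7729 = 0.2271

22.7%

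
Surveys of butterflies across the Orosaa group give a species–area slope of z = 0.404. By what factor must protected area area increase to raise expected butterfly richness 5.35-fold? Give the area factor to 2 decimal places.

63.51

(A₂/A₁)^0.404 = 5.35, so A₂/A₁ = 5.35^(1/0.404) = 5.35^2.475
ln(A₂/A₁) = ln 5.35 / 0.404 = 1.6771 / 0.404 = 4.1512
A₂/A₁ = e^4.1512 ≈ 63.51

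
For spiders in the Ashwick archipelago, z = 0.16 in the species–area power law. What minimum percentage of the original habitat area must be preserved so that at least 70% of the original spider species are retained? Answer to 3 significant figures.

Need (A_new/A_old)^0.16 = 0.7, so A_new/A_old = 0.7^(1/0.16) = 0.7^6.25
ln(A_new/A_old) = ln 0.7 / 0.16 = -0.3567 / 0.16 = -2.2292
A_new/A_old = e^-2.2292 ≈ 0.1076

10.8%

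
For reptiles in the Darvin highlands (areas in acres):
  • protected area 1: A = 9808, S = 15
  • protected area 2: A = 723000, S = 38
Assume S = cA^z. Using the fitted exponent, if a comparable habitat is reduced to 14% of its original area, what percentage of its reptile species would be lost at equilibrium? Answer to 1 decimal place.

z = ln(38/15) / ln(723000/9808) = 0.9295 / 4.3002 = 0.2162
S_new/S_old = (A_new/A_old)^z = 0.14^0.2162 = exp(0.2162 × -1.9661) = 0.6538
Fraction lost = 1 − 0.6538 = 0.3462

34.6%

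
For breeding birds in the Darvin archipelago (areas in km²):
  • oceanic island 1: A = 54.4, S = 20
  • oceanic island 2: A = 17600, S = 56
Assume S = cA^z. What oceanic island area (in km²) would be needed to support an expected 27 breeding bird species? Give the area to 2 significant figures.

z = ln(56/20) / ln(17600/54.4) = 1.0296 / 5.7793 = 0.1782
c = 20 / 54.4^0.1782 = 20 / 2.038 = 9.813
A = (27/9.813)^(1/0.1782) ⇒ ln A = ln(2.751)/0.1782 = 5.6809
A = e^5.6809 ≈ 293.2 km²

290 km²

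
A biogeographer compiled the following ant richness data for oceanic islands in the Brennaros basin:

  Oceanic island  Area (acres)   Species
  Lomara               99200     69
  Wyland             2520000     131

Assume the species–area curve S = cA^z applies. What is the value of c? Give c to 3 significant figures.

7.06

z = ln(S₂/S₁) / ln(A₂/A₁) = ln(131/69) / ln(2520000/99200) = 0.6411 / 3.2349 = 0.1982
c = S₁ / A₁^z = 69 / 99200^0.1982 = 69 / 9.777 = 7.057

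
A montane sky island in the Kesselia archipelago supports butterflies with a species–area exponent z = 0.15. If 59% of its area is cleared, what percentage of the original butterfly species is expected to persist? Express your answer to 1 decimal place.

87.5%

S_new/S_old = (A_new/A_old)^z = 0.41^0.15
= exp(0.15 × ln 0.41) = exp(0.15 × -0.8916) = exp(-0.1337) ≈ 0.8748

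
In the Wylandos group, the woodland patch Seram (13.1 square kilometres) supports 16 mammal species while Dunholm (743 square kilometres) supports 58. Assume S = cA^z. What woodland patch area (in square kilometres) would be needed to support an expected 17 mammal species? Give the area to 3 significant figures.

15.8 square kilometres

z = ln(58/16) / ln(743/13.1) = 1.2879 / 4.0381 = 0.3189
c = 16 / 13.1^0.3189 = 16 / 2.272 = 7.044
A = (17/7.044)^(1/0.3189) ⇒ ln A = ln(2.414)/0.3189 = 2.7627
A = e^2.7627 ≈ 15.84 square kilometres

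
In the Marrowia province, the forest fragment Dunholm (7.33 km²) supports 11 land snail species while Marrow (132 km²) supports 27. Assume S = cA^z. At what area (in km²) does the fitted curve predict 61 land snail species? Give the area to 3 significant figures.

z = ln(27/11) / ln(132/7.33) = 0.8979 / 2.8908 = 0.3106
c = 11 / 7.33^0.3106 = 11 / 1.857 = 5.925
A = (61/5.925)^(1/0.3106) ⇒ ln A = ln(10.3)/0.3106 = 7.5067
A = e^7.5067 ≈ 1820 km²

1820 km²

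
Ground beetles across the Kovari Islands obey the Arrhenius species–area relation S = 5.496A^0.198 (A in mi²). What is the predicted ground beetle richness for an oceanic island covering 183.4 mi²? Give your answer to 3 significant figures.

15.4

S = 5.496 × 183.4^0.198
ln S = ln 5.496 + 0.198 × ln 183.4 = 1.7040 + 0.198 × 5.2117 = 2.7359
S = e^2.7359 ≈ 15.42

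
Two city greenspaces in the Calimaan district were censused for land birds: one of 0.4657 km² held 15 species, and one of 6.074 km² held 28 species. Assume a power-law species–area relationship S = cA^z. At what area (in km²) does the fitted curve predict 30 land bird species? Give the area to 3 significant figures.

z = ln(28/15) / ln(6.074/0.4657) = 0.6242 / 2.5682 = 0.2430
c = 15 / 0.4657^0.2430 = 15 / 0.8305 = 18.06
A = (30/18.06)^(1/0.2430) ⇒ ln A = ln(1.661)/0.2430 = 2.0879
A = e^2.0879 ≈ 8.068 km²

8.07 km²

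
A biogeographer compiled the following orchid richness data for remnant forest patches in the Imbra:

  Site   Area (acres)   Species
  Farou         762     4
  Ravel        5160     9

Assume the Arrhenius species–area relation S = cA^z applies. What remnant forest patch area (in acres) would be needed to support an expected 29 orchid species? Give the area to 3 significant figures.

z = ln(9/4) / ln(5160/762) = 0.8109 / 1.9127 = 0.4240
c = 4 / 762^0.4240 = 4 / 16.67 = 0.24
A = (29/0.24)^(1/0.4240) ⇒ ln A = ln(120.8)/0.4240 = 11.3085
A = e^11.3085 ≈ 81515 acres

81500 acres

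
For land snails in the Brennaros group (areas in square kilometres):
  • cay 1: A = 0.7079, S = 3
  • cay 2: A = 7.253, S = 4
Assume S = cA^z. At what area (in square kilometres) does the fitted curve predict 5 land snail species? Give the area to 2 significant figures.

44 square kilometres

z = ln(4/3) / ln(7.253/0.7079) = 0.2877 / 2.3269 = 0.1236
c = 3 / 0.7079^0.1236 = 3 / 0.9582 = 3.131
A = (5/3.131)^(1/0.1236) ⇒ ln A = ln(1.597)/0.1236 = 3.7863
A = e^3.7863 ≈ 44.09 square kilometres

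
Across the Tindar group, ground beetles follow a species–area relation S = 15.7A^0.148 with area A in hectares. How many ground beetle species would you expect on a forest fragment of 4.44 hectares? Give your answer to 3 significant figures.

19.6

S = 15.7 × 4.44^0.148
ln S = ln 15.7 + 0.148 × ln 4.44 = 2.7537 + 0.148 × 1.4907 = 2.9743
S = e^2.9743 ≈ 19.58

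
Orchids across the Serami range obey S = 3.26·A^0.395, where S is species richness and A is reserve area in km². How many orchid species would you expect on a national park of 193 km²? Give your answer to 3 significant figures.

26.1

S = 3.26 × 193^0.395
ln S = ln 3.26 + 0.395 × ln 193 = 1.1817 + 0.395 × 5.2627 = 3.2605
S = e^3.2605 ≈ 26.06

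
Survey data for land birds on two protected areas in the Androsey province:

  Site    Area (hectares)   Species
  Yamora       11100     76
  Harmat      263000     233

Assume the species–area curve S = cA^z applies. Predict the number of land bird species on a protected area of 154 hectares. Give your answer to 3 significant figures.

z = ln(233/76) / ln(263000/11100) = 1.1203 / 3.1652 = 0.3539
c = 76 / 11100^0.3539 = 76 / 27.03 = 2.812
S₃ = 2.812 × 154^0.3539 = 2.812 × 5.946 ≈ 16.72

16.7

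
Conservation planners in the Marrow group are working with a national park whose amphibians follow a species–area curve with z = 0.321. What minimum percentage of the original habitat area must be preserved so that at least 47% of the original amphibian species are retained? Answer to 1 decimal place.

9.5%

Need (A_new/A_old)^0.321 = 0.47, so A_new/A_old = 0.47^(1/0.321) = 0.47^3.115
ln(A_new/A_old) = ln 0.47 / 0.321 = -0.7550 / 0.321 = -2.3521
A_new/A_old = e^-2.3521 ≈ 0.09517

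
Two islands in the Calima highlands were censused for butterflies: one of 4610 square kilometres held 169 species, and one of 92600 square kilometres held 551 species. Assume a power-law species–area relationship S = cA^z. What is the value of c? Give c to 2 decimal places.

z = ln(S₂/S₁) / ln(A₂/A₁) = ln(551/169) / ln(92600/4610) = 1.1818 / 3.0001 = 0.3939
c = S₁ / A₁^z = 169 / 4610^0.3939 = 169 / 27.75 = 6.09

6.09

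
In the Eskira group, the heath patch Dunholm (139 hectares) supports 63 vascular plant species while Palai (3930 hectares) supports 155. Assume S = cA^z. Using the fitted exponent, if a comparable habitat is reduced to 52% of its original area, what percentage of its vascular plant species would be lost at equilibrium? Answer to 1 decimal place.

z = ln(155/63) / ln(3930/139) = 0.9003 / 3.3419 = 0.2694
S_new/S_old = (A_new/A_old)^z = 0.52^0.2694 = exp(0.2694 × -0.6539) = 0.8385
Fraction lost = 1 − 0.8385 = 0.1615

16.2%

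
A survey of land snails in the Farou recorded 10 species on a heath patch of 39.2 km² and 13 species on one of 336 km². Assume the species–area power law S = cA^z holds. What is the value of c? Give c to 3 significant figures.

z = ln(S₂/S₁) / ln(A₂/A₁) = ln(13/10) / ln(336/39.2) = 0.2624 / 2.1484 = 0.1221
c = S₁ / A₁^z = 10 / 39.2^0.1221 = 10 / 1.565 = 6.389

6.39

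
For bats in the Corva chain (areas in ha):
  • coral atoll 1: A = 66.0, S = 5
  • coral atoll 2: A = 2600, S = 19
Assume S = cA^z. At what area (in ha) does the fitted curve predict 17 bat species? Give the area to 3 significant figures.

z = ln(19/5) / ln(2600/66) = 1.3350 / 3.6736 = 0.3634
c = 5 / 66^0.3634 = 5 / 4.584 = 1.091
A = (17/1.091)^(1/0.3634) ⇒ ln A = ln(15.58)/0.3634 = 7.5572
A = e^7.5572 ≈ 1914 ha

1910 ha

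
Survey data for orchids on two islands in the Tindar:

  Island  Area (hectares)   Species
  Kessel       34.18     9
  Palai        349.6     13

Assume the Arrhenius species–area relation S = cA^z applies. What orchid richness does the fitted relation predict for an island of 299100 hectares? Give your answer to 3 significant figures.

37.8

z = ln(13/9) / ln(349.6/34.18) = 0.3677 / 2.3251 = 0.1582
c = 9 / 34.18^0.1582 = 9 / 1.748 = 5.148
S₃ = 5.148 × 299100^0.1582 = 5.148 × 7.345 ≈ 37.82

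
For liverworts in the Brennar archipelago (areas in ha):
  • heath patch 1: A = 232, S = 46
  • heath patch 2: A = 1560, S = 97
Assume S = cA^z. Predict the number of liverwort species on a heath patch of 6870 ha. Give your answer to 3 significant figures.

z = ln(97/46) / ln(1560/232) = 0.7461 / 1.9057 = 0.3915
c = 46 / 232^0.3915 = 46 / 8.435 = 5.454
S₃ = 5.454 × 6870^0.3915 = 5.454 × 31.78 ≈ 173.3

173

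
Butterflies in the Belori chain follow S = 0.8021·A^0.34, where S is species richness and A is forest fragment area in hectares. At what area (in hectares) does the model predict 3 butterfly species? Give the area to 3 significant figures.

3 = 0.8021 × A^0.34  ⇒  A^0.34 = 3/0.8021 = 3.74
ln A = ln(3.74) / 0.34 = 1.3191 / 0.34 = 3.8798
A = e^3.8798 ≈ 48.41 hectares

48.4 hectares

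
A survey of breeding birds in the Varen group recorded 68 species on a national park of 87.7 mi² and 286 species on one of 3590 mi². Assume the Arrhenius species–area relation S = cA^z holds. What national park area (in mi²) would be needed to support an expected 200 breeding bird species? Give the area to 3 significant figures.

z = ln(286/68) / ln(3590/87.7) = 1.4365 / 3.7120 = 0.3870
c = 68 / 87.7^0.3870 = 68 / 5.648 = 12.04
A = (200/12.04)^(1/0.3870) ⇒ ln A = ln(16.61)/0.3870 = 7.2616
A = e^7.2616 ≈ 1425 mi²

1420 mi²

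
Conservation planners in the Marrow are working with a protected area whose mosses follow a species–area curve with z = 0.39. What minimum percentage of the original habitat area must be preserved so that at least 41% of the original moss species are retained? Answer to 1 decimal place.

10.2%

Need (A_new/A_old)^0.39 = 0.41, so A_new/A_old = 0.41^(1/0.39) = 0.41^2.564
ln(A_new/A_old) = ln 0.41 / 0.39 = -0.8916 / 0.39 = -2.2861
A_new/A_old = e^-2.2861 ≈ 0.1017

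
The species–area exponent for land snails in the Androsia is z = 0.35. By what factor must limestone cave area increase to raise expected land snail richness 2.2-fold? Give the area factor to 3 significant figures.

9.51

(A₂/A₁)^0.35 = 2.2, so A₂/A₁ = 2.2^(1/0.35) = 2.2^2.857
ln(A₂/A₁) = ln 2.2 / 0.35 = 0.7885 / 0.35 = 2.2527
A₂/A₁ = e^2.2527 ≈ 9.514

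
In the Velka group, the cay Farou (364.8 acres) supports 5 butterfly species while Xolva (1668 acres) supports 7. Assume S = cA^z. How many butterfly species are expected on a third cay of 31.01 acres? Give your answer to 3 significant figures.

z = ln(7/5) / ln(1668/364.8) = 0.3365 / 1.5200 = 0.2214
c = 5 / 364.8^0.2214 = 5 / 3.691 = 1.355
S₃ = 1.355 × 31.01^0.2214 = 1.355 × 2.139 ≈ 2.897

2.90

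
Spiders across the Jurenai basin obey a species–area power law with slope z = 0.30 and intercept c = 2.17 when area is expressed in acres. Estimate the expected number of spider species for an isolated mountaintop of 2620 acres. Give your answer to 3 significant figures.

S = 2.17 × 2620^0.3
ln S = ln 2.17 + 0.3 × ln 2620 = 0.7747 + 0.3 × 7.8709 = 3.1360
S = e^3.1360 ≈ 23.01

23.0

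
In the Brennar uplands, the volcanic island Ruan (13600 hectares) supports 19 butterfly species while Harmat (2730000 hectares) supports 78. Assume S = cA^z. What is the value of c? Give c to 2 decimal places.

z = ln(S₂/S₁) / ln(A₂/A₁) = ln(78/19) / ln(2730000/13600) = 1.4123 / 5.3020 = 0.2664
c = S₁ / A₁^z = 19 / 13600^0.2664 = 19 / 12.62 = 1.506

1.51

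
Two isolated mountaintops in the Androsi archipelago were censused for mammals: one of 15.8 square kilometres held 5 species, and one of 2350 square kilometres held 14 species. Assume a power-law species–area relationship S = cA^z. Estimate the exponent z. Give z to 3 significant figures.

Taking logs: ln S = ln c + z ln A, so z = (ln S₂ − ln S₁)/(ln A₂ − ln A₁).
z = ln(14/5) / ln(2350/15.8) = ln(2.8) / ln(148.7) = 1.0296 / 5.0022 = 0.2058

0.206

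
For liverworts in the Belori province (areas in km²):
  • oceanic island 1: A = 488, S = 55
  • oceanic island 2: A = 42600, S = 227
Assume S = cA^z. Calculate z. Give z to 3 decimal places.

Taking logs: ln S = ln c + z ln A, so z = (ln S₂ − ln S₁)/(ln A₂ − ln A₁).
z = ln(227/55) / ln(42600/488) = ln(4.127) / ln(87.3) = 1.4176 / 4.4693 = 0.3172

0.317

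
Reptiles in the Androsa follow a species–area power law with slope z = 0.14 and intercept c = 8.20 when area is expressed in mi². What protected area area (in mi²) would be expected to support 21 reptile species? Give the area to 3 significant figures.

21 = 8.2 × A^0.14  ⇒  A^0.14 = 21/8.2 = 2.561
ln A = ln(2.561) / 0.14 = 0.9404 / 0.14 = 6.7171
A = e^6.7171 ≈ 826.4 mi²

826 mi²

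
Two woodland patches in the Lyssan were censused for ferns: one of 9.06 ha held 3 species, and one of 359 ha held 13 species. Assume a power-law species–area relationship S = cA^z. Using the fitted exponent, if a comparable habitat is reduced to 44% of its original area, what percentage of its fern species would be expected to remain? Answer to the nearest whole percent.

z = ln(13/3) / ln(359/9.06) = 1.4663 / 3.6795 = 0.3985
S_new/S_old = (A_new/A_old)^z = 0.44^0.3985 = exp(0.3985 × -0.8210) = 0.721

72%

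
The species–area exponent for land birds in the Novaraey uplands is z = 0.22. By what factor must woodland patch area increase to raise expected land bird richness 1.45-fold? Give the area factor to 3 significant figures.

5.41

(A₂/A₁)^0.22 = 1.45, so A₂/A₁ = 1.45^(1/0.22) = 1.45^4.545
ln(A₂/A₁) = ln 1.45 / 0.22 = 0.3716 / 0.22 = 1.6889
A₂/A₁ = e^1.6889 ≈ 5.414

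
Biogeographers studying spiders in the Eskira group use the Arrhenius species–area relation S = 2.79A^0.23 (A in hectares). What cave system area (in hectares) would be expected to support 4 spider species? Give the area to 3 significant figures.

4 = 2.79 × A^0.23  ⇒  A^0.23 = 4/2.79 = 1.434
ln A = ln(1.434) / 0.23 = 0.3603 / 0.23 = 1.5663
A = e^1.5663 ≈ 4.789 hectares

4.79 hectares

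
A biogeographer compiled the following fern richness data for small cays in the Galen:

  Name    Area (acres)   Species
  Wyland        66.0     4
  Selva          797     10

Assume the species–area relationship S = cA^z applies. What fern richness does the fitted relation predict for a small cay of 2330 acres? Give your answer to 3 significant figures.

z = ln(10/4) / ln(797/66) = 0.9163 / 2.4912 = 0.3678
c = 4 / 66^0.3678 = 4 / 4.669 = 0.8567
S₃ = 0.8567 × 2330^0.3678 = 0.8567 × 17.32 ≈ 14.84

14.8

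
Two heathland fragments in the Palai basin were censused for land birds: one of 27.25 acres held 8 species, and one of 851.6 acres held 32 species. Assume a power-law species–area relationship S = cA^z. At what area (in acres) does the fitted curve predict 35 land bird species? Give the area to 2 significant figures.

1100 acres

z = ln(32/8) / ln(851.6/27.25) = 1.3863 / 3.4421 = 0.4028
c = 8 / 27.25^0.4028 = 8 / 3.785 = 2.113
A = (35/2.113)^(1/0.4028) ⇒ ln A = ln(16.56)/0.4028 = 6.9696
A = e^6.9696 ≈ 1064 acres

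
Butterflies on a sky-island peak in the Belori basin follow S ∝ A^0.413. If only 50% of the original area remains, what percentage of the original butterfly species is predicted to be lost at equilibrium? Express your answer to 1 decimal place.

S_new/S_old = (A_new/A_old)^z = 0.5^0.413
= exp(0.413 × ln 0.5) = exp(0.413 × -0.6931) = exp(-0.2863) ≈ 0.7511
Fraction lost = 1 − 0.7511 = 0.2489

24.9%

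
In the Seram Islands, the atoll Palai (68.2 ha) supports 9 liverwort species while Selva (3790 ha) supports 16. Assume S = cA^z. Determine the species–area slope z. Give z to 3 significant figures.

0.143

Taking logs: ln S = ln c + z ln A, so z = (ln S₂ − ln S₁)/(ln A₂ − ln A₁).
z = ln(16/9) / ln(3790/68.2) = ln(1.778) / ln(55.57) = 0.5754 / 4.0177 = 0.1432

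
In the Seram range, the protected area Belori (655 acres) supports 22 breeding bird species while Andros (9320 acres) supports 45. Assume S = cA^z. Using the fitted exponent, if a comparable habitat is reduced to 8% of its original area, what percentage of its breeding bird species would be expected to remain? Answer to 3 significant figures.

z = ln(45/22) / ln(9320/655) = 0.7156 / 2.6553 = 0.2695
S_new/S_old = (A_new/A_old)^z = 0.08^0.2695 = exp(0.2695 × -2.5257) = 0.5063

50.6%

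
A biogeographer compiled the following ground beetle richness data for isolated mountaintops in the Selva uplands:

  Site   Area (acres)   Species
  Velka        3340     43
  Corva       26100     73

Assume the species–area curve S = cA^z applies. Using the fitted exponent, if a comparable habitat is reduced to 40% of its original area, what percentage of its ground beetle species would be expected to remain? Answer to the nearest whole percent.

79%

z = ln(73/43) / ln(26100/3340) = 0.5293 / 2.0560 = 0.2574
S_new/S_old = (A_new/A_old)^z = 0.4^0.2574 = exp(0.2574 × -0.9163) = 0.7899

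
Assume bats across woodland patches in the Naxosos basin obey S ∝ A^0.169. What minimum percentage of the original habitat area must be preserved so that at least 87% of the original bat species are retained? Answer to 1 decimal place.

Need (A_new/A_old)^0.169 = 0.87, so A_new/A_old = 0.87^(1/0.169) = 0.87^5.917
ln(A_new/A_old) = ln 0.87 / 0.169 = -0.1393 / 0.169 = -0.8240
A_new/A_old = e^-0.8240 ≈ 0.4387

43.9%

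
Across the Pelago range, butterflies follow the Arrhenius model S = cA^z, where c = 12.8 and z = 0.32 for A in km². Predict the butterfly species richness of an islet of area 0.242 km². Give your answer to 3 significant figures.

8.13

S = 12.8 × 0.242^0.32 = 12.8 × 0.6351 ≈ 8.129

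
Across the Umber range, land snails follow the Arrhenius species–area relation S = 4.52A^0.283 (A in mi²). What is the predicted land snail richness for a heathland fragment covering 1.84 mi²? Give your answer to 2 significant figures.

5.4

S = 4.52 × 1.84^0.283 = 4.52 × 1.188 ≈ 5.371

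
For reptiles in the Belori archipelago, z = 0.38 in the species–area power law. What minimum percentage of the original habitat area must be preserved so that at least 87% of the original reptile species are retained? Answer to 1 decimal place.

Need (A_new/A_old)^0.38 = 0.87, so A_new/A_old = 0.87^(1/0.38) = 0.87^2.632
ln(A_new/A_old) = ln 0.87 / 0.38 = -0.1393 / 0.38 = -0.3665
A_new/A_old = e^-0.3665 ≈ 0.6932

69.3%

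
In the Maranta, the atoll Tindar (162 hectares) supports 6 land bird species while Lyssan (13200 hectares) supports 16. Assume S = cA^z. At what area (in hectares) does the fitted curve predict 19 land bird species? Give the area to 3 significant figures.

z = ln(16/6) / ln(13200/162) = 0.9808 / 4.4004 = 0.2229
c = 6 / 162^0.2229 = 6 / 3.108 = 1.93
A = (19/1.93)^(1/0.2229) ⇒ ln A = ln(9.842)/0.2229 = 10.2590
A = e^10.2590 ≈ 28537 hectares

28500 hectares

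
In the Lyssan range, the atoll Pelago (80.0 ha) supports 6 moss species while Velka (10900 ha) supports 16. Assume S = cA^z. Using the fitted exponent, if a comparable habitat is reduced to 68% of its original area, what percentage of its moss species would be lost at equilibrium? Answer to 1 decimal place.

7.4%

z = ln(16/6) / ln(10900/80) = 0.9808 / 4.9145 = 0.1996
S_new/S_old = (A_new/A_old)^z = 0.68^0.1996 = exp(0.1996 × -0.3857) = 0.9259
Fraction lost = 1 − 0.9259 = 0.07408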